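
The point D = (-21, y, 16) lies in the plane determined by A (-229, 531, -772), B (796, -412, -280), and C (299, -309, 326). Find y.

51

A normal to the plane is n = AB × AC = (-622134, -865674, -363096).
D lies in the plane iff n · AD = 0.
This gives (-865674)y + (44149374) = 0, so y = 51.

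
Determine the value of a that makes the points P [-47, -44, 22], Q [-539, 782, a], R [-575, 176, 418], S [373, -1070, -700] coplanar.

Normal to plane PRS: n = (247456, -214896, 449328); plane equation n·X = 7710208.
Requiring n·Q = 7710208: (449328)a + (-301427456) = 7710208.
So a = 688.

688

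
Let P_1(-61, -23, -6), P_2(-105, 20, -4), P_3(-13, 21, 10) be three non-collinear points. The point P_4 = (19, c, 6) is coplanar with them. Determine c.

-23

Coplanarity requires P_1P_2 · (P_1P_3 × P_1P_4) = 0.
P_1P_2 = (-44, 43, 2), P_1P_3 = (48, 44, 16); the triple product is linear in c with coefficient 800 and constant term 18400.
Setting it to zero: c = -23.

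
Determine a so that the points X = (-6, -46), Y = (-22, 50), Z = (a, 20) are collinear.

Collinearity: (Z − X) must be parallel to (Y − X) = (-16, 96).
Cross-multiplying the components: (a − (-6))·(96) = (66)·(-16).
Solving gives a = -17.

-17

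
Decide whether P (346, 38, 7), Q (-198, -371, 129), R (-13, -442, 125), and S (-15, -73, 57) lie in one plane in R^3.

No

A normal to the plane through P, Q, R is n = PQ × PR = (10298, 20394, 114289).
The plane has equation n·X = 5138103. For S: n·S = 4871241.
4871241 ≠ 5138103, so S is off the plane.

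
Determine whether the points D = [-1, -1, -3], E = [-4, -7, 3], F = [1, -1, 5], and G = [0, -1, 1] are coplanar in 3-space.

The four points are coplanar iff the 3×3 determinant with rows DE, DF, DG is zero.
Rows: (-3, -6, 6), (2, 0, 8), (1, 0, 4).
Expanding along the first row: (-3)(0) − (-6)(0) + (6)(0) = 0.
Zero determinant ⇒ coplanar.

Yes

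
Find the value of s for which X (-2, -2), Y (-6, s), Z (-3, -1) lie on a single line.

Collinearity: (Y − X) must be parallel to (Z − X) = (-1, 1).
Cross-multiplying the components: (s − (-2))·(-1) = (-4)·(1).
Solving gives s = 2.

2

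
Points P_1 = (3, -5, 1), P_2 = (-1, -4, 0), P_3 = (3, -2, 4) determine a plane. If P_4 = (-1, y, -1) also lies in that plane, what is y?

-5

The plane through P_1, P_2, P_3 has equation 6x + 12y − 12z = -54.
Substituting P_4: (12)y + (6) = -54, so y = -5.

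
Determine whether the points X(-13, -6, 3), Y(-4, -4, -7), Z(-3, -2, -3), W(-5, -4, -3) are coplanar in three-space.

A normal to the plane through X, Y, Z is n = XY × XZ = (28, -46, 16).
The plane has equation n·P = -40. For W: n·W = -4.
-4 ≠ -40, so W is off the plane.

No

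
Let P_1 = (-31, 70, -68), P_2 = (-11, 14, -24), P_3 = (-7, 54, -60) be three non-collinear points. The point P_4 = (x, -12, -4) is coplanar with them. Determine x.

0

The plane through P_1, P_2, P_3 has equation 256x + 896y + 1024z = -14848.
Substituting P_4: (256)x + (-14848) = -14848, so x = 0.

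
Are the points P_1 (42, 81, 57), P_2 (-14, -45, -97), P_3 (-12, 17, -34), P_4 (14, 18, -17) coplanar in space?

No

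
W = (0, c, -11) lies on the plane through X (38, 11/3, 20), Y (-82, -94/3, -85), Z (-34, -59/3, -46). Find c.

-17/3

A normal to the plane is n = XY × XZ = (-140, -360, 280).
W lies in the plane iff n · XW = 0.
This gives (-360)c + (-2040) = 0, so c = -17/3.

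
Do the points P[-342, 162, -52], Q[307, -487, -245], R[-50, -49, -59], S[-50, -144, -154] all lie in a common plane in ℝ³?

No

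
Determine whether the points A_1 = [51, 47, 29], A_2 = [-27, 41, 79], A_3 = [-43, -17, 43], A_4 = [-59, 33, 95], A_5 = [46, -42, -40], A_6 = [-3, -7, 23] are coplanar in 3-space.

Yes

The plane through A_1, A_2, A_3 has normal n = A_1A_2 × A_1A_3 = (3116, -3608, 4428) and equation n·P = 117752.
Checking the remaining points: n·A_4 = 117752, n·A_5 = 117752, n·A_6 = 117752.
All equal 117752, so all 6 points lie in one plane.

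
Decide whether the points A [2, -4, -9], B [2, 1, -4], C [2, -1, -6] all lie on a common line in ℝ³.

AB = (0, 5, 5), AC = (0, 3, 3).
AB × AC = (0, 0, 0).
The cross product vanishes, so the three points are collinear.

Yes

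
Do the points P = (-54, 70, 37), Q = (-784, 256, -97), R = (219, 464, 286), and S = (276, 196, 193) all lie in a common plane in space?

No

The four points are coplanar iff the 3×3 determinant with rows PQ, PR, PS is zero.
Rows: (-730, 186, -134), (273, 394, 249), (330, 126, 156).
Expanding along the first row: (-730)(30090) − (186)(-39582) + (-134)(-95622) = -1790100.
Nonzero ⇒ not coplanar.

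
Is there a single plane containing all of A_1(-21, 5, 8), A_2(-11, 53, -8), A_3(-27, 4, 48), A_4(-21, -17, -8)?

With A_1 as base: A_1A_2 = (10, 48, -16), A_1A_3 = (-6, -1, 40), A_1A_4 = (0, -22, -16).
A_1A_3 × A_1A_4 = (896, -96, 132).
A_1A_2 · (A_1A_3 × A_1A_4) = 2240.
Since 2240 ≠ 0, the four points are not coplanar.

No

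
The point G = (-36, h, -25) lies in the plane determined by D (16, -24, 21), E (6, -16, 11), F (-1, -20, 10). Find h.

Coplanarity requires DE · (DF × DG) = 0.
DE = (-10, 8, -10), DF = (-17, 4, -11); the triple product is linear in h with coefficient 60 and constant term -480.
Setting it to zero: h = 8.

8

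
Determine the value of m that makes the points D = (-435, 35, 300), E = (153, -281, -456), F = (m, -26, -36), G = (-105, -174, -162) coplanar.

The points are coplanar iff DE · (DF × DG) = 0.
Expanding, this is linear in m: (12012)m + (324324) = 0.
So m = -27.

-27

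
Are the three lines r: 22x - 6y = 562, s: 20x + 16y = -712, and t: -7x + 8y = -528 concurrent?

No

Intersecting r and s: solving the 2×2 system gives (x, y) = (10, -57).
Substitute into t: (-7)(10) + (8)(-57) = -526.
But t requires -528 ≠ -526, so the three lines have no common point.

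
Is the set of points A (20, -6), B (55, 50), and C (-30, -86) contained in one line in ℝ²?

Yes

AB = (35, 56), AC = (-50, -80).
Twice the signed area of △ABC is (35)(-80) − (56)(-50) = 0.
The triangle is degenerate (zero area), so the points are collinear.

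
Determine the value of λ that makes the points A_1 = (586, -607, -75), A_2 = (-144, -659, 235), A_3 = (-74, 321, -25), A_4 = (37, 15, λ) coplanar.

2

Coplanarity ⇔ det[A_1A_2; A_1A_3; A_1A_4] = 0.
Expanding, this is linear in λ: (-711760)λ + (1423520) = 0.
So λ = 2.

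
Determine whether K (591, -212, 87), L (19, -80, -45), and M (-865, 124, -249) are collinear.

KL = (-572, 132, -132), KM = (-1456, 336, -336).
KL × KM = (0, 0, 0).
The cross product vanishes, so the three points are collinear.

Yes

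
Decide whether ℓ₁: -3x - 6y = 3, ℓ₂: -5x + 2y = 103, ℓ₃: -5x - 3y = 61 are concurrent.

No

Lines aᵢx + bᵢy = cᵢ with pairwise distinct directions are concurrent exactly when det[aᵢ bᵢ cᵢ] = 0.
Here the determinant is 42.
Nonzero, so no common point exists.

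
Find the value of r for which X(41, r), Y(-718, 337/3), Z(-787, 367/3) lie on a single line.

7/3

The three points are collinear iff det[XY; XZ] = 0.
This determinant is linear in r: (-69)r + (161) = 0, so r = 7/3.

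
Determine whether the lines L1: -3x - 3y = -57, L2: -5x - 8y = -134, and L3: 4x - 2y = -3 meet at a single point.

No

The three lines meet at one point iff the augmented coefficient matrix [aᵢ bᵢ cᵢ] has rank < 3, i.e. its determinant vanishes.
Here the determinant is -9.
Nonzero, so no common point exists.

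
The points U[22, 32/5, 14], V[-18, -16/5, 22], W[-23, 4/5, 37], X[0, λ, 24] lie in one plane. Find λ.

16/5

The points are coplanar iff UV · (UW × UX) = 0.
Expanding, this is linear in λ: (560)λ + (-1792) = 0.
So λ = 16/5.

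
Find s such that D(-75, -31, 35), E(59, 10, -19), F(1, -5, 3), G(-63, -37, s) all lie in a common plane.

35

Normal to plane DEF: n = (92, 184, 368); plane equation n·P = 276.
Requiring n·G = 276: (368)s + (-12604) = 276.
So s = 35.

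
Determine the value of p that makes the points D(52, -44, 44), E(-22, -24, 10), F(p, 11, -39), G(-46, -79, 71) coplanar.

Normal to plane DEG: n = (-650, 5330, 4550); plane equation n·P = -68120.
Requiring n·F = -68120: (-650)p + (-118820) = -68120.
So p = -78.

-78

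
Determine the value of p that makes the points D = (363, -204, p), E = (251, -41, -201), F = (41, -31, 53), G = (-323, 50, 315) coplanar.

Coplanarity ⇔ det[DE; DF; DG] = 0.
Expanding, this is linear in p: (13370)p + (-1403850) = 0.
So p = 105.

105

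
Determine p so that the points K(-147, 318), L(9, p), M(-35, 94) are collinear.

The three points are collinear iff det[KL; KM] = 0.
This determinant is linear in p: (-112)p + (672) = 0, so p = 6.

6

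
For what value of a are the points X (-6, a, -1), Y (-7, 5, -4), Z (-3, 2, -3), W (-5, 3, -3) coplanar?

3/2

Coplanarity ⇔ det[XY; XZ; XW] = 0.
Expanding, this is linear in a: (2)a + (-3) = 0.
So a = 3/2.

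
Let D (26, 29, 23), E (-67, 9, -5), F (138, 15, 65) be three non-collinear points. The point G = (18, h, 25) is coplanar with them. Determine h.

The plane through D, E, F has equation −1232x + 770y + 3542z = 71764.
Substituting G: (770)h + (66374) = 71764, so h = 7.

7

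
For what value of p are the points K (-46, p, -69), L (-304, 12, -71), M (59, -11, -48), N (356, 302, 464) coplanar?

The points are coplanar iff KL · (KM × KN) = 0.
Expanding, this is linear in p: (179025)p + (2506350) = 0.
So p = -14.

-14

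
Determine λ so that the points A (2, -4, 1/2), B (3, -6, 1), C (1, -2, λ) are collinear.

Collinearity requires AB × AC = 0; each component is linear in λ.
The x-component gives (-2)λ + (0) = 0, so λ = 0.
The remaining components then also vanish.

0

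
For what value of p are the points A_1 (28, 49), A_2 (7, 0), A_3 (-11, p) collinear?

-42

Collinearity: (A_3 − A_1) must be parallel to (A_2 − A_1) = (-21, -49).
Cross-multiplying the components: (p − 49)·(-21) = (-39)·(-49).
Solving gives p = -42.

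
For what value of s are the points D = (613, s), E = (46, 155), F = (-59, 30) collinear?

Collinearity: (D − E) must be parallel to (F − E) = (-105, -125).
Cross-multiplying the components: (s − 155)·(-105) = (567)·(-125).
Solving gives s = 830.

830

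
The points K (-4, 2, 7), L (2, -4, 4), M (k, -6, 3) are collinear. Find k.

4

Collinearity requires KL × KM = 0; each component is linear in k.
The y-component gives (-3)k + (12) = 0, so k = 4.
The remaining components then also vanish.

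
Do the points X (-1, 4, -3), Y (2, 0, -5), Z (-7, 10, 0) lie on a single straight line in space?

No

XY = (3, -4, -2), XZ = (-6, 6, 3).
Comparing components 3 and 1: (-2)(-6) − (3)(3) = 3 ≠ 0, so XY and XZ are not parallel and the points are not collinear.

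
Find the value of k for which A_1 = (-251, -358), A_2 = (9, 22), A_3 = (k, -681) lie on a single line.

-472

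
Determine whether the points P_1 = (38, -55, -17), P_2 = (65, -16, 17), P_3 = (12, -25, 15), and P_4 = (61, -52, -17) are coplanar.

With P_1 as base: P_1P_2 = (27, 39, 34), P_1P_3 = (-26, 30, 32), P_1P_4 = (23, 3, 0).
P_1P_3 × P_1P_4 = (-96, 736, -768).
P_1P_2 · (P_1P_3 × P_1P_4) = 0.
The scalar triple product vanishes, so the four points are coplanar.

Yes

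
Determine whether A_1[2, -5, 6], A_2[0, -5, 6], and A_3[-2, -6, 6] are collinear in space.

A_1A_2 = (-2, 0, 0), A_1A_3 = (-4, -1, 0).
Comparing components 1 and 2: (-2)(-1) − (0)(-4) = 2 ≠ 0, so A_1A_2 and A_1A_3 are not parallel and the points are not collinear.

No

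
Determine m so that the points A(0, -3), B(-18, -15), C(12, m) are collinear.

The three points are collinear iff det[AB; AC] = 0.
This determinant is linear in m: (-18)m + (90) = 0, so m = 5.

5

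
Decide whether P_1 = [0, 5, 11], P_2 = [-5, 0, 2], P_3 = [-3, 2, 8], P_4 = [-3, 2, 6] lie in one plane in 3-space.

Yes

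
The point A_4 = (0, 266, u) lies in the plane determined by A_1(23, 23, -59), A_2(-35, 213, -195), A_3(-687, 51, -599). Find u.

The plane through A_1, A_2, A_3 has equation −98792x + 65240y + 133276z = -8634980.
Substituting A_4: (133276)u + (17353840) = -8634980, so u = -195.

-195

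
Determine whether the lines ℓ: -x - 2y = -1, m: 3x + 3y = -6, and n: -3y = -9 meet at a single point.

Yes

Intersecting ℓ and m: solving the 2×2 system gives (x, y) = (-5, 3).
Substitute into n: (0)(-5) + (-3)(3) = -9.
This equals -9, so (-5, 3) lies on all three lines and they are concurrent.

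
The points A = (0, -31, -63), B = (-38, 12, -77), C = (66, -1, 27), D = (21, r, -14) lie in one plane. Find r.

11

Coplanarity ⇔ det[AB; AC; AD] = 0.
Expanding, this is linear in r: (2496)r + (-27456) = 0.
So r = 11.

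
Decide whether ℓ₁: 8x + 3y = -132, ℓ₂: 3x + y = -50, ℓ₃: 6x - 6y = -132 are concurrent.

Intersecting ℓ₁ and ℓ₂: solving the 2×2 system gives (x, y) = (-18, 4).
Substitute into ℓ₃: (6)(-18) + (-6)(4) = -132.
This equals -132, so (-18, 4) lies on all three lines and they are concurrent.

Yes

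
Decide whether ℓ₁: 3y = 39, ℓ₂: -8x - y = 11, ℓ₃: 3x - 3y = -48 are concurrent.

Intersecting ℓ₁ and ℓ₂: solving the 2×2 system gives (x, y) = (-3, 13).
Substitute into ℓ₃: (3)(-3) + (-3)(13) = -48.
This equals -48, so (-3, 13) lies on all three lines and they are concurrent.

Yes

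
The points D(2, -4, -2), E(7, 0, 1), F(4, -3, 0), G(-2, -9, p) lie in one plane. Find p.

-2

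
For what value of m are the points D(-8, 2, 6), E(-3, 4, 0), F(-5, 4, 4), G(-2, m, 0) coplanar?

5

Coplanarity ⇔ det[DE; DF; DG] = 0.
Expanding, this is linear in m: (-8)m + (40) = 0.
So m = 5.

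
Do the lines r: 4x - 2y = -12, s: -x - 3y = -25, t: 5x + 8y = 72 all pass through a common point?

The three lines meet at one point iff the augmented coefficient matrix [aᵢ bᵢ cᵢ] has rank < 3, i.e. its determinant vanishes.
Here the determinant is -42.
Nonzero, so no common point exists.

No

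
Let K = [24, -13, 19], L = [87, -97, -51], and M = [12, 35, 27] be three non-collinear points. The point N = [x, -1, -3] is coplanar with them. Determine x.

A normal to the plane is n = KL × KM = (2688, 336, 2016).
N lies in the plane iff n · KN = 0.
This gives (2688)x + (-104832) = 0, so x = 39.

39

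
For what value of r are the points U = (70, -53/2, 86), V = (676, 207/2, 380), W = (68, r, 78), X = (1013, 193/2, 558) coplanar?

Coplanarity ⇔ det[UV; UW; UX] = 0.
Expanding, this is linear in r: (8790)r + (-101085) = 0.
So r = 23/2.

23/2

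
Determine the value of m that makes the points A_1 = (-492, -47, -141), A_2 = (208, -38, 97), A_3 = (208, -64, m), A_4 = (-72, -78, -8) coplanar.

Normal to plane A_1A_2A_4: n = (8575, 6860, -25480); plane equation n·P = -948640.
Requiring n·A_3 = -948640: (-25480)m + (1344560) = -948640.
So m = 90.

90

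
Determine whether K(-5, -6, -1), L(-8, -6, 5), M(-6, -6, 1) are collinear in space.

Yes

KL = (-3, 0, 6), KM = (-1, 0, 2).
Each component of KM is 1/3 times the corresponding component of KL, so KM = 1/3·KL and the points are collinear.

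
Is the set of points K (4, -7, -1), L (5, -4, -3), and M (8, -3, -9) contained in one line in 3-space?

KL = (1, 3, -2), KM = (4, 4, -8).
Comparing components 2 and 3: (3)(-8) − (-2)(4) = -16 ≠ 0, so KL and KM are not parallel and the points are not collinear.

No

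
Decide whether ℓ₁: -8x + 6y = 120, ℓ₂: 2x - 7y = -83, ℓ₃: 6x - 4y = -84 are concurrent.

Intersecting ℓ₁ and ℓ₂: solving the 2×2 system gives (x, y) = (-171/22, 106/11).
Substitute into ℓ₃: (6)(-171/22) + (-4)(106/11) = -937/11.
But ℓ₃ requires -84 ≠ -937/11, so the three lines have no common point.

No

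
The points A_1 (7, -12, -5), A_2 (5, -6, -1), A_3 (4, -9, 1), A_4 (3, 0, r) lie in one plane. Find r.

3

Normal to plane A_1A_2A_3: n = (24, 0, 12); plane equation n·P = 108.
Requiring n·A_4 = 108: (12)r + (72) = 108.
So r = 3.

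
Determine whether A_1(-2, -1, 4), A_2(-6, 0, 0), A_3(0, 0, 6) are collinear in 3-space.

A_1A_2 = (-4, 1, -4), A_1A_3 = (2, 1, 2).
A_1A_2 × A_1A_3 = (6, 0, -6).
The cross product is nonzero, so the points do not lie on one line.

No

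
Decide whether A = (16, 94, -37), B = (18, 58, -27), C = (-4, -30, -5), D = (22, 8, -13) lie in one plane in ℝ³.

Yes

The four points are coplanar iff the 3×3 determinant with rows AB, AC, AD is zero.
Rows: (2, -36, 10), (-20, -124, 32), (6, -86, 24).
Expanding along the first row: (2)(-224) − (-36)(-672) + (10)(2464) = 0.
Zero determinant ⇒ coplanar.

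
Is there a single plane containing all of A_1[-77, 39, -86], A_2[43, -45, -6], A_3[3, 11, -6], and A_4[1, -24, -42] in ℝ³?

Yes

The four points are coplanar iff the 3×3 determinant with rows A_1A_2, A_1A_3, A_1A_4 is zero.
Rows: (120, -84, 80), (80, -28, 80), (78, -63, 44).
Expanding along the first row: (120)(3808) − (-84)(-2720) + (80)(-2856) = 0.
Zero determinant ⇒ coplanar.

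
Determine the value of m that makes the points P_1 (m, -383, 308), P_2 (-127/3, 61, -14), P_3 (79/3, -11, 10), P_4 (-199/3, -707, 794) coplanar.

428/3

Coplanarity ⇔ det[P_1P_2; P_1P_3; P_1P_4] = 0.
Expanding, this is linear in m: (39744)m + (-5670144) = 0.
So m = 428/3.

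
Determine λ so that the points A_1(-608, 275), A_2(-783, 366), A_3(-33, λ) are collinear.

-24

Collinearity: (A_3 − A_1) must be parallel to (A_2 − A_1) = (-175, 91).
Cross-multiplying the components: (λ − 275)·(-175) = (575)·(91).
Solving gives λ = -24.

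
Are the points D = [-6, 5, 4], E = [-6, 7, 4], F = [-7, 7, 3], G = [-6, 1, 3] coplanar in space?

The four points are coplanar iff the 3×3 determinant with rows DE, DF, DG is zero.
Rows: (0, 2, 0), (-1, 2, -1), (0, -4, -1).
Expanding along the first row: (0)(-6) − (2)(1) + (0)(4) = -2.
Nonzero ⇒ not coplanar.

No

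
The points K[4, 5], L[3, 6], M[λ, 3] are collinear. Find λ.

Collinearity: (M − K) must be parallel to (L − K) = (-1, 1).
Cross-multiplying the components: (λ − 4)·(1) = (-2)·(-1).
Solving gives λ = 6.

6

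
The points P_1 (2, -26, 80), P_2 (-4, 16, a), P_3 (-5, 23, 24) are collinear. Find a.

32

Direction P_1P_3 = (-7, 49, -56). From the x-coordinate of P_2, the parameter along the line is τ = (-4 − 2)/(-7) = 6/7.
Then a = 80 + 6/7·(-56) = 32.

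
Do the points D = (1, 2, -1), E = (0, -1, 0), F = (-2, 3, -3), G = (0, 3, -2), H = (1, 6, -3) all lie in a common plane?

Yes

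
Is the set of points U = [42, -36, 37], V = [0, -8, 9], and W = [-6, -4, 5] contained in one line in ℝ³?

UV = (-42, 28, -28), UW = (-48, 32, -32).
Each component of UW is 8/7 times the corresponding component of UV, so UW = 8/7·UV and the points are collinear.

Yes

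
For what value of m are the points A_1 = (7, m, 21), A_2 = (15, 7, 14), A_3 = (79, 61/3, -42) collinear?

Direction A_2A_3 = (64, 40/3, -56). From the x-coordinate of A_1, the parameter along the line is τ = (7 − 15)/64 = -1/8.
Then m = 7 + (-1/8)·(40/3) = 16/3.

16/3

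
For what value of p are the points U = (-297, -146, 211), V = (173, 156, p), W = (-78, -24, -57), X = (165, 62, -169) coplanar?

-515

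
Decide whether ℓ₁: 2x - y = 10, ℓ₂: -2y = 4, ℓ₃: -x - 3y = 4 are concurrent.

The three lines meet at one point iff the augmented coefficient matrix [aᵢ bᵢ cᵢ] has rank < 3, i.e. its determinant vanishes.
Here the determinant is -8.
Nonzero, so no common point exists.

No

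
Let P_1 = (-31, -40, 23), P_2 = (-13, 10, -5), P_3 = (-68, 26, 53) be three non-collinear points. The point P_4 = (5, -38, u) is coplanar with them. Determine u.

A normal to the plane is n = P_1P_2 × P_1P_3 = (3348, 496, 3038).
P_4 lies in the plane iff n · P_1P_4 = 0.
This gives (3038)u + (51646) = 0, so u = -17.

-17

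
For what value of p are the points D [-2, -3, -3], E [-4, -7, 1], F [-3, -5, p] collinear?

Direction DE = (-2, -4, 4). From the x-coordinate of F, the parameter along the line is τ = (-3 − (-2))/(-2) = 1/2.
Then p = (-3) + 1/2·(4) = -1.

-1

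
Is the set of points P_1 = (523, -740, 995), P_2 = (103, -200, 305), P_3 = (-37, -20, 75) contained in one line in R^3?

Yes

P_1P_2 = (-420, 540, -690), P_1P_3 = (-560, 720, -920).
P_1P_2 × P_1P_3 = (0, 0, 0).
The cross product vanishes, so the three points are collinear.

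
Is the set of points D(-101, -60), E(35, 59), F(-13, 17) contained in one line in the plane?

Yes

DE = (136, 119), DF = (88, 77).
Checking proportionality: DF = 11/17·DE, so the vectors are parallel and the points are collinear.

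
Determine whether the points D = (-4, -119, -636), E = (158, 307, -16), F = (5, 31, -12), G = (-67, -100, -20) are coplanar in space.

No

With D as base: DE = (162, 426, 620), DF = (9, 150, 624), DG = (-63, 19, 616).
DF × DG = (80544, -44856, 9621).
DE · (DF × DG) = -95508.
Since -95508 ≠ 0, the four points are not coplanar.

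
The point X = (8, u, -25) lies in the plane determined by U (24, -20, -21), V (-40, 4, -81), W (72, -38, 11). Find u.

A normal to the plane is n = UV × UW = (-312, -832, 0).
X lies in the plane iff n · UX = 0.
This gives (-832)u + (-11648) = 0, so u = -14.

-14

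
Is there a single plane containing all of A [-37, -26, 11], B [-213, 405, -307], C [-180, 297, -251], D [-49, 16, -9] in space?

The four points are coplanar iff the 3×3 determinant with rows AB, AC, AD is zero.
Rows: (-176, 431, -318), (-143, 323, -262), (-12, 42, -20).
Expanding along the first row: (-176)(4544) − (431)(-284) + (-318)(-2130) = 0.
Zero determinant ⇒ coplanar.

Yes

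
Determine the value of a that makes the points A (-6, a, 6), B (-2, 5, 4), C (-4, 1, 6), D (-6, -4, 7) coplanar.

The points are coplanar iff AB · (AC × AD) = 0.
Expanding, this is linear in a: (2)a + (10) = 0.
So a = -5.

-5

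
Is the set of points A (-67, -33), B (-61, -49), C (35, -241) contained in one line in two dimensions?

AB = (6, -16), AC = (102, -208).
Twice the signed area of △ABC is (6)(-208) − (-16)(102) = 384.
The area is nonzero, so the three points are not collinear.

No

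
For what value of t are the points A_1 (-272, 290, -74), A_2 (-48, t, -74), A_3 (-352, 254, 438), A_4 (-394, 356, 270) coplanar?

Normal to plane A_1A_3A_4: n = (-46176, -34944, -9672); plane equation n·P = 3141840.
Requiring n·A_2 = 3141840: (-34944)t + (2932176) = 3141840.
So t = -6.

-6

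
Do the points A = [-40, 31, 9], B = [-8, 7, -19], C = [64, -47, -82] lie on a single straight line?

Yes

AB = (32, -24, -28), AC = (104, -78, -91).
Each component of AC is 13/4 times the corresponding component of AB, so AC = 13/4·AB and the points are collinear.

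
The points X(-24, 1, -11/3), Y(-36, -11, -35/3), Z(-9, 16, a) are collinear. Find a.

Direction XY = (-12, -12, -8). From the x-coordinate of Z, the parameter along the line is τ = (-9 − (-24))/(-12) = -5/4.
Then a = (-11/3) + (-5/4)·(-8) = 19/3.

19/3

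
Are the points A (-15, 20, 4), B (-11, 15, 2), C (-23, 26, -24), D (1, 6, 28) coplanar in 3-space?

No

A normal to the plane through A, B, C is n = AB × AC = (152, 128, -16).
The plane has equation n·P = 216. For D: n·D = 472.
472 ≠ 216, so D is off the plane.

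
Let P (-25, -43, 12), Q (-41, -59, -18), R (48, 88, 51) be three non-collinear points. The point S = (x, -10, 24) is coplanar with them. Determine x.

-6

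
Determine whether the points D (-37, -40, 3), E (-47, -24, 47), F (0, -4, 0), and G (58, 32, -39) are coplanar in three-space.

With D as base: DE = (-10, 16, 44), DF = (37, 36, -3), DG = (95, 72, -42).
DF × DG = (-1296, 1269, -756).
DE · (DF × DG) = 0.
The scalar triple product vanishes, so the four points are coplanar.

Yes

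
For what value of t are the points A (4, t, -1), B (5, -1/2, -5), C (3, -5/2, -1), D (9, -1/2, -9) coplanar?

-7/2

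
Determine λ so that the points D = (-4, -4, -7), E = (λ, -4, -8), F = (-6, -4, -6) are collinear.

-2

Direction DF = (-2, 0, 1). From the z-coordinate of E, the parameter along the line is τ = (-8 − (-7))/1 = -1.
Then λ = (-4) + (-1)·(-2) = -2.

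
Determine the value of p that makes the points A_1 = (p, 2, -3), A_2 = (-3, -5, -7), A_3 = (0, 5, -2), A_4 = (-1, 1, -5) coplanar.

Coplanarity ⇔ det[A_1A_2; A_1A_3; A_1A_4] = 0.
Expanding, this is linear in p: (10)p + (10) = 0.
So p = -1.

-1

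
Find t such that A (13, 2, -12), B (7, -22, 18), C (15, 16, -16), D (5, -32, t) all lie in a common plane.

26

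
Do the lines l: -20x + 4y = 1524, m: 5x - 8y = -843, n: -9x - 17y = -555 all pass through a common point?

Intersecting l and m: solving the 2×2 system gives (x, y) = (-63, 66).
Substitute into n: (-9)(-63) + (-17)(66) = -555.
This equals -555, so (-63, 66) lies on all three lines and they are concurrent.

Yes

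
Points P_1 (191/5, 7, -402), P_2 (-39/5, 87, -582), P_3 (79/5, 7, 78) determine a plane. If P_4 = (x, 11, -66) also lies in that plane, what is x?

99/5

A normal to the plane is n = P_1P_2 × P_1P_3 = (38400, 26112, 1792).
P_4 lies in the plane iff n · P_1P_4 = 0.
This gives (38400)x + (-760320) = 0, so x = 99/5.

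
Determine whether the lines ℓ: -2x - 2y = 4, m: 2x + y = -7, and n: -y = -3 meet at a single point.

Yes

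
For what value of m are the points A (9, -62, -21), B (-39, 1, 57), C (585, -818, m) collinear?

-957

Collinearity requires AB × AC = 0; each component is linear in m.
The x-component gives (63)m + (60291) = 0, so m = -957.
The remaining components then also vanish.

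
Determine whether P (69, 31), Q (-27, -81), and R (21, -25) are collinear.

PQ = (-96, -112), PR = (-48, -56).
Twice the signed area of △PQR is (-96)(-56) − (-112)(-48) = 0.
The triangle is degenerate (zero area), so the points are collinear.

Yes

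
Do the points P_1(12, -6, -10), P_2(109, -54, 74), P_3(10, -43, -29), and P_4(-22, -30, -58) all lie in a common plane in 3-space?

Yes

The four points are coplanar iff the 3×3 determinant with rows P_1P_2, P_1P_3, P_1P_4 is zero.
Rows: (97, -48, 84), (-2, -37, -19), (-34, -24, -48).
Expanding along the first row: (97)(1320) − (-48)(-550) + (84)(-1210) = 0.
Zero determinant ⇒ coplanar.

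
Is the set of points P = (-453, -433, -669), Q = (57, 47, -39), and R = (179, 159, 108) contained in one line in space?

No

PQ = (510, 480, 630), PR = (632, 592, 777).
PQ × PR = (0, 1890, -1440).
The cross product is nonzero, so the points do not lie on one line.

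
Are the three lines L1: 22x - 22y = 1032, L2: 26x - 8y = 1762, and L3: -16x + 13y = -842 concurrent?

Intersecting L1 and L2: solving the 2×2 system gives (x, y) = (7627/99, 2983/99).
Substitute into L3: (-16)(7627/99) + (13)(2983/99) = -27751/33.
But L3 requires -842 ≠ -27751/33, so the three lines have no common point.

No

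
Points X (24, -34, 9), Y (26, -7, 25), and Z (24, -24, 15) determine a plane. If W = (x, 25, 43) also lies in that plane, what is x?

38

A normal to the plane is n = XY × XZ = (2, -12, 20).
W lies in the plane iff n · XW = 0.
This gives (2)x + (-76) = 0, so x = 38.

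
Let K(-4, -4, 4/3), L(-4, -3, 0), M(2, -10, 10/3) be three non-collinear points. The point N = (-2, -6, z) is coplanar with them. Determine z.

2

Coplanarity requires KL · (KM × KN) = 0.
KL = (0, 1, -4/3), KM = (6, -6, 2); the triple product is linear in z with coefficient -6 and constant term 12.
Setting it to zero: z = 2.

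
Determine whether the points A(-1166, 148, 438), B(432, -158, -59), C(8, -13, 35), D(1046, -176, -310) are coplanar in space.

The four points are coplanar iff the 3×3 determinant with rows AB, AC, AD is zero.
Rows: (1598, -306, -497), (1174, -161, -403), (2212, -324, -748).
Expanding along the first row: (1598)(-10144) − (-306)(13284) + (-497)(-24244) = -95940.
Nonzero ⇒ not coplanar.

No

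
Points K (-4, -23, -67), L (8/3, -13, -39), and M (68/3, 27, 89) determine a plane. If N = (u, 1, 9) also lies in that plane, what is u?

Coplanarity requires KL · (KM × KN) = 0.
KL = (20/3, 10, 28), KM = (80/3, 50, 156); the triple product is linear in u with coefficient 160 and constant term -4000/3.
Setting it to zero: u = 25/3.

25/3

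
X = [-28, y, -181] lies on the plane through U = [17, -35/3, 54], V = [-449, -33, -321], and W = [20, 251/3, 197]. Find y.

-445/3

The plane through U, V, W has equation (98098/3)x + 65513y − (133084/3)z = -7811825/3.
Substituting X: (65513)y + (7113820) = -7811825/3, so y = -445/3.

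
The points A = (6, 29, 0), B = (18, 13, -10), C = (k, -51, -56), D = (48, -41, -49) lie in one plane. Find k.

The points are coplanar iff AB · (AC × AD) = 0.
Expanding, this is linear in k: (-84)k + (4536) = 0.
So k = 54.

54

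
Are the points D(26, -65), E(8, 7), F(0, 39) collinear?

DE = (-18, 72), DF = (-26, 104).
Checking proportionality: DF = 13/9·DE, so the vectors are parallel and the points are collinear.

Yes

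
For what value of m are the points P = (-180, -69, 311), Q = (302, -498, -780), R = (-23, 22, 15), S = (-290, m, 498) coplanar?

Coplanarity ⇔ det[PQ; PR; PS] = 0.
Expanding, this is linear in m: (-28615)m + (-6066380) = 0.
So m = -212.

-212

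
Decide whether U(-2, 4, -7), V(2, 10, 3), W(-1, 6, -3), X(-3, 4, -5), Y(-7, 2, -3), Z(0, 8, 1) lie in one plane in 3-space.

Yes

The plane through U, V, W has normal n = UV × UW = (4, -6, 2) and equation n·P = -46.
Checking the remaining points: n·X = -46, n·Y = -46, n·Z = -46.
All equal -46, so all 6 points lie in one plane.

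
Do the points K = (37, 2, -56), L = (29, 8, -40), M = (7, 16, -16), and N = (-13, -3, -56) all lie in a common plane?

Yes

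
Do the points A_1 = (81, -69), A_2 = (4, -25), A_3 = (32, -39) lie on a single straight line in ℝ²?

No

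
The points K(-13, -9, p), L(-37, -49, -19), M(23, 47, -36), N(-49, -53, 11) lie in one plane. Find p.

-23

The points are coplanar iff KL · (KM × KN) = 0.
Expanding, this is linear in p: (-912)p + (-20976) = 0.
So p = -23.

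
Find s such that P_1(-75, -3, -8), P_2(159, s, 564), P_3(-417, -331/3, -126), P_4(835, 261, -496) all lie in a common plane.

251/3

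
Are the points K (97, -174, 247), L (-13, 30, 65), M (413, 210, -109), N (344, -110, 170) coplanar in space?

No

With K as base: KL = (-110, 204, -182), KM = (316, 384, -356), KN = (247, 64, -77).
KM × KN = (-6784, -63600, -74624).
KL · (KM × KN) = 1353408.
Since 1353408 ≠ 0, the four points are not coplanar.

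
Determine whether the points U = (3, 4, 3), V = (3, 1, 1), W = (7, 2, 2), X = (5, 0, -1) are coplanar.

No

The four points are coplanar iff the 3×3 determinant with rows UV, UW, UX is zero.
Rows: (0, -3, -2), (4, -2, -1), (2, -4, -4).
Expanding along the first row: (0)(4) − (-3)(-14) + (-2)(-12) = -18.
Nonzero ⇒ not coplanar.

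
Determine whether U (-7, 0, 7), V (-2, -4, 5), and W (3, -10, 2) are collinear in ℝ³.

No

UV = (5, -4, -2), UW = (10, -10, -5).
Comparing components 3 and 1: (-2)(10) − (5)(-5) = 5 ≠ 0, so UV and UW are not parallel and the points are not collinear.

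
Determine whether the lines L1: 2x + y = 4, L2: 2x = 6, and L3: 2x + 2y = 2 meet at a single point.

The three lines meet at one point iff the augmented coefficient matrix [aᵢ bᵢ cᵢ] has rank < 3, i.e. its determinant vanishes.
Here the determinant is 0.
It vanishes, so the lines are concurrent at (3, -2).

Yes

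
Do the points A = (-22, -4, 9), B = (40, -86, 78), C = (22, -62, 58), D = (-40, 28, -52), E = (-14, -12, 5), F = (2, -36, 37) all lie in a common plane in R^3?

The plane through A, B, C has normal n = AB × AC = (-16, -2, 12) and equation n·P = 468.
Checking the remaining points: n·D = -40, n·E = 308, n·F = 484.
Since n·D = -40 ≠ 468, D is off the plane and the points are not all coplanar.

No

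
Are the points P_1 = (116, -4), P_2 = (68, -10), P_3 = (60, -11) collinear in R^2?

P_1P_2 = (-48, -6), P_1P_3 = (-56, -7).
Twice the signed area of △P_1P_2P_3 is (-48)(-7) − (-6)(-56) = 0.
The triangle is degenerate (zero area), so the points are collinear.

Yes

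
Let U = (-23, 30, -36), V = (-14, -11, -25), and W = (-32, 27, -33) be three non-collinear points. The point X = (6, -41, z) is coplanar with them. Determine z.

A normal to the plane is n = UV × UW = (-90, -126, -396).
X lies in the plane iff n · UX = 0.
This gives (-396)z + (-7920) = 0, so z = -20.

-20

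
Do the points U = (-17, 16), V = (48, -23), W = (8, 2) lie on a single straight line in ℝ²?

No

UV = (65, -39), UW = (25, -14).
If collinear, UW would be a scalar multiple of UV. But (65)·(-14) ≠ (-39)·(25) (difference 65), so they are not parallel; the points are not collinear.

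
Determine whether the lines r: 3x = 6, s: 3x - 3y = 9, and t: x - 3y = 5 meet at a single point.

Yes

Intersecting r and s: solving the 2×2 system gives (x, y) = (2, -1).
Substitute into t: (1)(2) + (-3)(-1) = 5.
This equals 5, so (2, -1) lies on all three lines and they are concurrent.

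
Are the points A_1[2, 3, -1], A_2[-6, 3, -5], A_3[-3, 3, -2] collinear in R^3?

No

A_1A_2 = (-8, 0, -4), A_1A_3 = (-5, 0, -1).
A_1A_2 × A_1A_3 = (0, 12, 0).
The cross product is nonzero, so the points do not lie on one line.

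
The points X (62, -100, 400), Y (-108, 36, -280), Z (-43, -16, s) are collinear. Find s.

Direction XY = (-170, 136, -680). From the x-coordinate of Z, the parameter along the line is τ = (-43 − 62)/(-170) = 21/34.
Then s = 400 + 21/34·(-680) = -20.

-20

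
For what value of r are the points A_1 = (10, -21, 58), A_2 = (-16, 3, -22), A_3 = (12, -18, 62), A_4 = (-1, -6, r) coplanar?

The points are coplanar iff A_1A_2 · (A_1A_3 × A_1A_4) = 0.
Expanding, this is linear in r: (-126)r + (2772) = 0.
So r = 22.

22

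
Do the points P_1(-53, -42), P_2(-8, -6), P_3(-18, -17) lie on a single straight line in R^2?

P_1P_2 = (45, 36), P_1P_3 = (35, 25).
If collinear, P_1P_3 would be a scalar multiple of P_1P_2. But (45)·(25) ≠ (36)·(35) (difference -135), so they are not parallel; the points are not collinear.

No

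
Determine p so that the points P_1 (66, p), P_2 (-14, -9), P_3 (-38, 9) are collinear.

-69

Collinearity: (P_1 − P_2) must be parallel to (P_3 − P_2) = (-24, 18).
Cross-multiplying the components: (p − (-9))·(-24) = (80)·(18).
Solving gives p = -69.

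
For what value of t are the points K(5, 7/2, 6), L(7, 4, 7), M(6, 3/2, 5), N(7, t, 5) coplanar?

Normal to plane KLM: n = (3/2, 3, -9/2); plane equation n·P = -9.
Requiring n·N = -9: (3)t + (-12) = -9.
So t = 1.

1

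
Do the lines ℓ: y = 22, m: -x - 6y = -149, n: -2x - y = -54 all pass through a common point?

No

Lines aᵢx + bᵢy = cᵢ with pairwise distinct directions are concurrent exactly when det[aᵢ bᵢ cᵢ] = 0.
Here the determinant is 2.
Nonzero, so no common point exists.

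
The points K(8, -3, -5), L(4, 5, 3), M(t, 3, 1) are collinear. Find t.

5

Direction KL = (-4, 8, 8). From the y-coordinate of M, the parameter along the line is τ = (3 − (-3))/8 = 3/4.
Then t = 8 + 3/4·(-4) = 5.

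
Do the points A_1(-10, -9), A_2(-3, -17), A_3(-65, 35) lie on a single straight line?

A_1A_2 = (7, -8), A_1A_3 = (-55, 44).
det[A_1A_2; A_1A_3] = (7)(44) − (-8)(-55) = -132.
The determinant is nonzero, so they are not collinear.

No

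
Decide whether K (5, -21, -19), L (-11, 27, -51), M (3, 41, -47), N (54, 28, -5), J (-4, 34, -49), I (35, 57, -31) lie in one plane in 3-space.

Yes

The plane through K, L, M has normal n = KL × KM = (640, -384, -896) and equation n·P = 28288.
Checking the remaining points: n·N = 28288, n·J = 28288, n·I = 28288.
All equal 28288, so all 6 points lie in one plane.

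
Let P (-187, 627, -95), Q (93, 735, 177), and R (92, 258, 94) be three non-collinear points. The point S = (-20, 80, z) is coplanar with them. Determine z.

A normal to the plane is n = PQ × PR = (120780, 22968, -133452).
S lies in the plane iff n · PS = 0.
This gives (-133452)z + (-5071176) = 0, so z = -38.

-38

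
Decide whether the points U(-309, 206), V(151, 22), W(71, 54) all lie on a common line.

Yes

UV = (460, -184), UW = (380, -152).
Checking proportionality: UW = 19/23·UV, so the vectors are parallel and the points are collinear.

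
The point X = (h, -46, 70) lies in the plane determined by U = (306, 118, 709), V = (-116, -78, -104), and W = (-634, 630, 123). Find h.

Coplanarity requires UV · (UW × UX) = 0.
UV = (-422, -196, -813), UW = (-940, 512, -586); the triple product is linear in h with coefficient 531112 and constant term 8497792.
Setting it to zero: h = -16.

-16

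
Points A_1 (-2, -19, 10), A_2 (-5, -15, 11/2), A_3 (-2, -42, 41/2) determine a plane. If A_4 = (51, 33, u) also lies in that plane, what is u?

67/2

Coplanarity requires A_1A_2 · (A_1A_3 × A_1A_4) = 0.
A_1A_2 = (-3, 4, -9/2), A_1A_3 = (0, -23, 21/2); the triple product is linear in u with coefficient 69 and constant term -4623/2.
Setting it to zero: u = 67/2.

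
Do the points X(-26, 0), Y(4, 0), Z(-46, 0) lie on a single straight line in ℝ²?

XY = (30, 0), XZ = (-20, 0).
Twice the signed area of △XYZ is (30)(0) − (0)(-20) = 0.
The triangle is degenerate (zero area), so the points are collinear.

Yes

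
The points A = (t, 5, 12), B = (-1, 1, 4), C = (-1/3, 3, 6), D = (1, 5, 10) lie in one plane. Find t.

5/3

The points are coplanar iff AB · (AC × AD) = 0.
Expanding, this is linear in t: (-4)t + (20/3) = 0.
So t = 5/3.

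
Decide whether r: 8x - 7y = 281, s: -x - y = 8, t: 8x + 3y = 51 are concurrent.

Yes

Intersecting r and s: solving the 2×2 system gives (x, y) = (15, -23).
Substitute into t: (8)(15) + (3)(-23) = 51.
This equals 51, so (15, -23) lies on all three lines and they are concurrent.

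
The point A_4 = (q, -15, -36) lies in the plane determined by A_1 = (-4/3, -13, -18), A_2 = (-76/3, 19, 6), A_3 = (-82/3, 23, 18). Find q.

-5/3

Coplanarity requires A_1A_2 · (A_1A_3 × A_1A_4) = 0.
A_1A_2 = (-24, 32, 24), A_1A_3 = (-26, 36, 36); the triple product is linear in q with coefficient 288 and constant term 480.
Setting it to zero: q = -5/3.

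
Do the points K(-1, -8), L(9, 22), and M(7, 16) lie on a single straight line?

Yes

KL = (10, 30), KM = (8, 24).
Checking proportionality: KM = 4/5·KL, so the vectors are parallel and the points are collinear.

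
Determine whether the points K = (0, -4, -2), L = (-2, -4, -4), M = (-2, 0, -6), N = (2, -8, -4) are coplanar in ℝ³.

The four points are coplanar iff the 3×3 determinant with rows KL, KM, KN is zero.
Rows: (-2, 0, -2), (-2, 4, -4), (2, -4, -2).
Expanding along the first row: (-2)(-24) − (0)(12) + (-2)(0) = 48.
Nonzero ⇒ not coplanar.

No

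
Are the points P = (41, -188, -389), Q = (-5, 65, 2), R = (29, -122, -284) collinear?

PQ = (-46, 253, 391), PR = (-12, 66, 105).
Comparing components 2 and 3: (253)(105) − (391)(66) = 759 ≠ 0, so PQ and PR are not parallel and the points are not collinear.

No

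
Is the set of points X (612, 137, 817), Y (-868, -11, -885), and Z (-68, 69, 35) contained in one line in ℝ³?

Yes

XY = (-1480, -148, -1702), XZ = (-680, -68, -782).
Each component of XZ is 17/37 times the corresponding component of XY, so XZ = 17/37·XY and the points are collinear.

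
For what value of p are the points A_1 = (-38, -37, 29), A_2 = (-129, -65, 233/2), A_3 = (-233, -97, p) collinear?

Collinearity requires A_1A_2 × A_1A_3 = 0; each component is linear in p.
The x-component gives (-28)p + (6062) = 0, so p = 433/2.
The remaining components then also vanish.

433/2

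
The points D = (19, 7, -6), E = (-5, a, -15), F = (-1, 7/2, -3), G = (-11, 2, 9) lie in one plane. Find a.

5/2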